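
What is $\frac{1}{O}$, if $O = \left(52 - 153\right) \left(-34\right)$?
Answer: $\frac{1}{3434} \approx 0.00029121$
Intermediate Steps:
$O = 3434$ ($O = \left(-101\right) \left(-34\right) = 3434$)
$\frac{1}{O} = \frac{1}{3434}$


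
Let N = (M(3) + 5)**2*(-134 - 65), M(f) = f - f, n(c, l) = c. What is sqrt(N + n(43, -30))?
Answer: 6*I*sqrt(137) ≈ 70.228*I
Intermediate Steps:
M(f) = 0
N = -4975 (N = (0 + 5)**2*(-134 - 65) = 5**2*(-199) = 25*(-199) = -4975)
sqrt(N + n(43, -30)) = sqrt(-4975 + 43) = sqrt(-4932) = 6*I*sqrt(137)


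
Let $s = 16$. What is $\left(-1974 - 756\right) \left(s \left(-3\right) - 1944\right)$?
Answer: $5438160$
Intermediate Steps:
$\left(-1974 - 756\right) \left(s \left(-3\right) - 1944\right) = \left(-1974 - 756\right) \left(16 \left(-3\right) - 1944\right) = - 2730 \left(-48 - 1944\right) = \left(-2730\right) \left(-1992\right) = 5438160$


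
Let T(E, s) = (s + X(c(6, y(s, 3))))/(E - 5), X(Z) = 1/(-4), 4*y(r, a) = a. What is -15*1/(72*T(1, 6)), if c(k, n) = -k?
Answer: 10/69 ≈ 0.14493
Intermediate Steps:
y(r, a) = a/4
X(Z) = -1/4
T(E, s) = (-1/4 + s)/(-5 + E) (T(E, s) = (s - 1/4)/(E - 5) = (-1/4 + s)/(-5 + E))
-15*1/(72*T(1, 6)) = -15*(-5 + 1)/(72*(-1/4 + 6)) = -15/(-9*23/((-4)*4)*(-8)) = -15/(-(-9)*23/(4*4)*(-8)) = -15/(-9*(-23/16)*(-8)) = -15/((207/16)*(-8)) = -15/(-207/2) = -15*(-2/207) = 10/69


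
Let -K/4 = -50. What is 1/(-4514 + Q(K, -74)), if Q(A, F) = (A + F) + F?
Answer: -1/4462 ≈ -0.00022411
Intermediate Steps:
K = 200 (K = -4*(-50) = 200)
Q(A, F) = A + 2*F
1/(-4514 + Q(K, -74)) = 1/(-4514 + (200 + 2*(-74))) = 1/(-4514 + (200 - 148)) = 1/(-4514 + 52) = 1/(-4462) = -1/4462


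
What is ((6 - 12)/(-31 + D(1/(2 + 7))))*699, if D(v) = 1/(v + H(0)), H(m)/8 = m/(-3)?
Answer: 2097/11 ≈ 190.64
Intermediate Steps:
H(m) = -8*m/3 (H(m) = 8*(m/(-3)) = 8*(m*(-1/3)) = 8*(-m/3) = -8*m/3)
D(v) = 1/v (D(v) = 1/(v - 8/3*0) = 1/(v + 0) = 1/v)
((6 - 12)/(-31 + D(1/(2 + 7))))*699 = ((6 - 12)/(-31 + 1/(1/(2 + 7))))*699 = -6/(-31 + 1/(1/9))*699 = -6/(-31 + 9)*699 = -6/(-22)*699 = -6*(-1/22)*699 = (3/11)*699 = 2097/11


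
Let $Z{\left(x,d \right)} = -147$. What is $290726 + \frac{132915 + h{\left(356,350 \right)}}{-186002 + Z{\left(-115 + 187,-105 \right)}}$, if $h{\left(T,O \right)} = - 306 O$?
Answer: $\frac{54118328359}{186149} \approx 2.9073 \cdot 10^{5}$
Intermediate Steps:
$290726 + \frac{132915 + h{\left(356,350 \right)}}{-186002 + Z{\left(-115 + 187,-105 \right)}} = 290726 + \frac{132915 - 107100}{-186002 - 147} = 290726 + \frac{132915 - 107100}{-186149} = 290726 + 25815 \left(- \frac{1}{186149}\right) = 290726 - \frac{25815}{186149} = \frac{54118328359}{186149}$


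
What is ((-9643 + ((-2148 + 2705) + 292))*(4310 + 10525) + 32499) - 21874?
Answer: -130448365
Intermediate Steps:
((-9643 + ((-2148 + 2705) + 292))*(4310 + 10525) + 32499) - 21874 = ((-9643 + (557 + 292))*14835 + 32499) - 21874 = ((-9643 + 849)*14835 + 32499) - 21874 = (-8794*14835 + 32499) - 21874 = (-130458990 + 32499) - 21874 = -130426491 - 21874 = -130448365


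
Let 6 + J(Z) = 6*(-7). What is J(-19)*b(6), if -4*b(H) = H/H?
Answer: 12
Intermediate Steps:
J(Z) = -48 (J(Z) = -6 + 6*(-7) = -6 - 42 = -48)
b(H) = -¼ (b(H) = -H/(4*H) = -¼*1 = -¼)
J(-19)*b(6) = -48*(-¼) = 12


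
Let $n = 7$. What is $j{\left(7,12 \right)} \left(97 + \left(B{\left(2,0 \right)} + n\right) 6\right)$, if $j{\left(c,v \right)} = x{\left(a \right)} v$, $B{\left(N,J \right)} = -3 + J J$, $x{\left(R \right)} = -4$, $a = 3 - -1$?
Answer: $-5808$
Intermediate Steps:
$a = 4$ ($a = 3 + 1 = 4$)
$B{\left(N,J \right)} = -3 + J^{2}$
$j{\left(c,v \right)} = - 4 v$
$j{\left(7,12 \right)} \left(97 + \left(B{\left(2,0 \right)} + n\right) 6\right) = \left(-4\right) 12 \left(97 + \left(\left(-3 + 0^{2}\right) + 7\right) 6\right) = - 48 \left(97 + \left(\left(-3 + 0\right) + 7\right) 6\right) = - 48 \left(97 + \left(-3 + 7\right) 6\right) = - 48 \left(97 + 4 \cdot 6\right) = - 48 \left(97 + 24\right) = \left(-48\right) 121 = -5808$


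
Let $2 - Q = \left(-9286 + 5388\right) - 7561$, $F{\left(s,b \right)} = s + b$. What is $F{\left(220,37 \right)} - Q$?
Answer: $-11204$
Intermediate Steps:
$F{\left(s,b \right)} = b + s$
$Q = 11461$ ($Q = 2 - \left(\left(-9286 + 5388\right) - 7561\right) = 2 - \left(-3898 - 7561\right) = 2 - -11459 = 2 + 11459 = 11461$)
$F{\left(220,37 \right)} - Q = \left(37 + 220\right) - 11461 = 257 - 11461 = -11204$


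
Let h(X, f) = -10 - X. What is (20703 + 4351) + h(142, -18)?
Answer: 24902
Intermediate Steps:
(20703 + 4351) + h(142, -18) = (20703 + 4351) + (-10 - 1*142) = 25054 + (-10 - 142) = 25054 - 152 = 24902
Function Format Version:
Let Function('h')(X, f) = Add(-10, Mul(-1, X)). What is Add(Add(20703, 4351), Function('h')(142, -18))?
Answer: 24902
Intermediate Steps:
Add(Add(20703, 4351), Function('h')(142, -18)) = Add(Add(20703, 4351), Add(-10, Mul(-1, 142))) = Add(25054, Add(-10, -142)) = Add(25054, -152) = 24902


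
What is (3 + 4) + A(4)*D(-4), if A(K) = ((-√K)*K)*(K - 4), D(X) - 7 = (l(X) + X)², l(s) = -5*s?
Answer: 7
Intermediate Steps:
D(X) = 7 + 16*X² (D(X) = 7 + (-5*X + X)² = 7 + (-4*X)² = 7 + 16*X²)
A(K) = -K^(3/2)*(-4 + K) (A(K) = (-K^(3/2))*(-4 + K) = -K^(3/2)*(-4 + K))
(3 + 4) + A(4)*D(-4) = (3 + 4) + (4^(3/2)*(4 - 1*4))*(7 + 16*(-4)²) = 7 + (8*(4 - 4))*(7 + 16*16) = 7 + (8*0)*(7 + 256) = 7 + 0*263 = 7 + 0 = 7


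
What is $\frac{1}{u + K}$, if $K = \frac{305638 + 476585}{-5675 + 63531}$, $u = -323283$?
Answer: $- \frac{57856}{18703079025} \approx -3.0934 \cdot 10^{-6}$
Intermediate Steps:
$K = \frac{782223}{57856} \approx 13.52$
$\frac{1}{u + K} = \frac{1}{-323283 + \frac{782223}{57856}} = \frac{1}{- \frac{18703079025}{57856}} = - \frac{57856}{18703079025}$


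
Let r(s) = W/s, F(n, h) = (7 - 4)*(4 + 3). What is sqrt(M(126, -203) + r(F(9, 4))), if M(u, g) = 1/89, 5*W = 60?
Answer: 11*sqrt(1869)/623 ≈ 0.76332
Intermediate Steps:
W = 12 (W = (1/5)*60 = 12)
F(n, h) = 21 (F(n, h) = 3*7 = 21)
r(s) = 12/s
M(u, g) = 1/89
sqrt(M(126, -203) + r(F(9, 4))) = sqrt(1/89 + 12/21) = sqrt(1/89 + 12*(1/21)) = sqrt(1/89 + 4/7) = sqrt(363/623) = 11*sqrt(1869)/623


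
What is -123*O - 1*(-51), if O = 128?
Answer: -15693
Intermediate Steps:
-123*O - 1*(-51) = -123*128 - 1*(-51) = -15744 + 51 = -15693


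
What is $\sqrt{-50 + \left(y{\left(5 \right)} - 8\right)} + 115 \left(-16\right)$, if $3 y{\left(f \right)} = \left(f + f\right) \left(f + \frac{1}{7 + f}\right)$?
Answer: $-1840 + \frac{i \sqrt{1478}}{6} \approx -1840.0 + 6.4075 i$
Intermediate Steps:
$y{\left(f \right)} = \frac{2 f \left(f + \frac{1}{7 + f}\right)}{3}$ ($y{\left(f \right)} = \frac{\left(f + f\right) \left(f + \frac{1}{7 + f}\right)}{3} = \frac{2 f \left(f + \frac{1}{7 + f}\right)}{3}$)
$\sqrt{-50 + \left(y{\left(5 \right)} - 8\right)} + 115 \left(-16\right) = \sqrt{-50 - \left(8 - \frac{10 \left(1 + 5^{2} + 7 \cdot 5\right)}{3 \left(7 + 5\right)}\right)} + 115 \left(-16\right) = \sqrt{-50 - \left(8 - \frac{10 \left(1 + 25 + 35\right)}{3 \cdot 12}\right)} - 1840 = \sqrt{-50 - \left(8 - \frac{5}{18} \cdot 61\right)} - 1840 = \sqrt{-50 + \left(\frac{305}{18} - 8\right)} - 1840 = \sqrt{-50 + \frac{161}{18}} - 1840 = \sqrt{- \frac{739}{18}} - 1840 = \frac{i \sqrt{1478}}{6} - 1840 = -1840 + \frac{i \sqrt{1478}}{6}$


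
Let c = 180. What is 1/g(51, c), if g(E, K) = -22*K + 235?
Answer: -1/3725 ≈ -0.00026846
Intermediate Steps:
g(E, K) = 235 - 22*K
1/g(51, c) = 1/(235 - 22*180) = 1/(235 - 3960) = 1/(-3725) = -1/3725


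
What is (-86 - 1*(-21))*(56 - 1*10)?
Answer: -2990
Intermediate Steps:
(-86 - 1*(-21))*(56 - 1*10) = (-86 + 21)*(56 - 10) = -65*46 = -2990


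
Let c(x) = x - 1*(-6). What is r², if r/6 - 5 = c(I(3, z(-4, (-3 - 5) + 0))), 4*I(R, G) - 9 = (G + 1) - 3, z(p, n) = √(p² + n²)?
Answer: 24129/4 + 918*√5 ≈ 8085.0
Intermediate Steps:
z(p, n) = √(n² + p²)
I(R, G) = 7/4 + G/4 (I(R, G) = 9/4 + ((G + 1) - 3)/4 = 9/4 + ((1 + G) - 3)/4 = 9/4 + (-2 + G)/4 = 9/4 + (-½ + G/4) = 7/4 + G/4)
c(x) = 6 + x (c(x) = x + 6 = 6 + x)
r = 153/2 + 6*√5 (r = 30 + 6*(6 + (7/4 + √(((-3 - 5) + 0)² + (-4)²)/4)) = 30 + 6*(6 + (7/4 + √((-8 + 0)² + 16)/4)) = 30 + 6*(6 + (7/4 + √((-8)² + 16)/4)) = 30 + 6*(6 + (7/4 + √(64 + 16)/4)) = 30 + 6*(6 + (7/4 + √80/4)) = 30 + 6*(6 + (7/4 + (4*√5)/4)) = 30 + 6*(6 + (7/4 + √5)) = 30 + 6*(31/4 + √5) = 30 + (93/2 + 6*√5) = 153/2 + 6*√5 ≈ 89.916)
r² = (153/2 + 6*√5)²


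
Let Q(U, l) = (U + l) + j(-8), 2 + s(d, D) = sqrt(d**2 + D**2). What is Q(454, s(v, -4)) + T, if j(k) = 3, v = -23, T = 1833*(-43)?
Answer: -78364 + sqrt(545) ≈ -78341.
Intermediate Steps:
T = -78819
s(d, D) = -2 + sqrt(D**2 + d**2) (s(d, D) = -2 + sqrt(d**2 + D**2) = -2 + sqrt(D**2 + d**2))
Q(U, l) = 3 + U + l (Q(U, l) = (U + l) + 3 = 3 + U + l)
Q(454, s(v, -4)) + T = (3 + 454 + (-2 + sqrt((-4)**2 + (-23)**2))) - 78819 = (3 + 454 + (-2 + sqrt(16 + 529))) - 78819 = (3 + 454 + (-2 + sqrt(545))) - 78819 = (455 + sqrt(545)) - 78819 = -78364 + sqrt(545)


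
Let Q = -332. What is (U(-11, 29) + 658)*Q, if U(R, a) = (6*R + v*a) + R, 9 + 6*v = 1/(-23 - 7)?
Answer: -8027843/45 ≈ -1.7840e+5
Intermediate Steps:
v = -271/180 (v = -3/2 + 1/(6*(-23 - 7)) = -3/2 + (⅙)/(-30) = -3/2 + (⅙)*(-1/30) = -3/2 - 1/180 = -271/180 ≈ -1.5056)
U(R, a) = 7*R - 271*a/180 (U(R, a) = (6*R - 271*a/180) + R = 7*R - 271*a/180)
(U(-11, 29) + 658)*Q = ((7*(-11) - 271/180*29) + 658)*(-332) = ((-77 - 7859/180) + 658)*(-332) = (-21719/180 + 658)*(-332) = (96721/180)*(-332) = -8027843/45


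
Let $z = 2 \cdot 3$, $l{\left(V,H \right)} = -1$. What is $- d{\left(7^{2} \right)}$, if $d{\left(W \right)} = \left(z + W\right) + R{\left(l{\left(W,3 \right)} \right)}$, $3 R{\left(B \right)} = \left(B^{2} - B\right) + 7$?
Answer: $-58$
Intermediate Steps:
$R{\left(B \right)} = \frac{7}{3} - \frac{B}{3} + \frac{B^{2}}{3}$ ($R{\left(B \right)} = \frac{\left(B^{2} - B\right) + 7}{3} = \frac{7 + B^{2} - B}{3} = \frac{7}{3} - \frac{B}{3} + \frac{B^{2}}{3}$)
$z = 6$
$d{\left(W \right)} = 9 + W$ ($d{\left(W \right)} = \left(6 + W\right) + \left(\frac{7}{3} - - \frac{1}{3} + \frac{\left(-1\right)^{2}}{3}\right) = \left(6 + W\right) + \left(\frac{7}{3} + \frac{1}{3} + \frac{1}{3} \cdot 1\right) = \left(6 + W\right) + \left(\frac{7}{3} + \frac{1}{3} + \frac{1}{3}\right) = \left(6 + W\right) + 3 = 9 + W$)
$- d{\left(7^{2} \right)} = - (9 + 7^{2}) = - (9 + 49) = \left(-1\right) 58 = -58$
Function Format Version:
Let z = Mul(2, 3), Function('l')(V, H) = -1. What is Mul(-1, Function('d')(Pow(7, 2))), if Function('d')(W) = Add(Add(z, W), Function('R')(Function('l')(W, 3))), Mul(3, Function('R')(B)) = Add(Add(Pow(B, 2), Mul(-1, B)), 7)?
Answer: -58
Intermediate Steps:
Function('R')(B) = Add(Rational(7, 3), Mul(Rational(-1, 3), B), Mul(Rational(1, 3), Pow(B, 2))) (Function('R')(B) = Mul(Rational(1, 3), Add(Add(Pow(B, 2), Mul(-1, B)), 7)) = Mul(Rational(1, 3), Add(7, Pow(B, 2), Mul(-1, B))) = Add(Rational(7, 3), Mul(Rational(-1, 3), B), Mul(Rational(1, 3), Pow(B, 2))))
z = 6
Function('d')(W) = Add(9, W) (Function('d')(W) = Add(Add(6, W), Add(Rational(7, 3), Mul(Rational(-1, 3), -1), Mul(Rational(1, 3), Pow(-1, 2)))) = Add(Add(6, W), Add(Rational(7, 3), Rational(1, 3), Mul(Rational(1, 3), 1))) = Add(Add(6, W), Add(Rational(7, 3), Rational(1, 3), Rational(1, 3))) = Add(Add(6, W), 3) = Add(9, W))
Mul(-1, Function('d')(Pow(7, 2))) = Mul(-1, Add(9, Pow(7, 2))) = Mul(-1, Add(9, 49)) = Mul(-1, 58) = -58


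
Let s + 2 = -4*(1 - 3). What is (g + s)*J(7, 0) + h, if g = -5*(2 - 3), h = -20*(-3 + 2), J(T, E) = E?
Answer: 20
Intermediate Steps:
h = 20 (h = -20*(-1) = -10*(-2) = 20)
s = 6 (s = -2 - 4*(1 - 3) = -2 - 4*(-2) = -2 + 8 = 6)
g = 5 (g = -5*(-1) = 5)
(g + s)*J(7, 0) + h = (5 + 6)*0 + 20 = 11*0 + 20 = 0 + 20 = 20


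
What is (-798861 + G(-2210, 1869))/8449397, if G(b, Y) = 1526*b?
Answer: -379211/768127 ≈ -0.49368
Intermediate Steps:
(-798861 + G(-2210, 1869))/8449397 = (-798861 + 1526*(-2210))/8449397 = (-798861 - 3372460)*(1/8449397) = -4171321*1/8449397 = -379211/768127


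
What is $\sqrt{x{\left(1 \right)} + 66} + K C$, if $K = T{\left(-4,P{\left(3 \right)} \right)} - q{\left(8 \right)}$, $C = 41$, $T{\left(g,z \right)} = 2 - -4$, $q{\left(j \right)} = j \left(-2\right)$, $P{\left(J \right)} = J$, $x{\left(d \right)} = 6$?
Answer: $902 + 6 \sqrt{2} \approx 910.49$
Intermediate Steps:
$q{\left(j \right)} = - 2 j$
$T{\left(g,z \right)} = 6$ ($T{\left(g,z \right)} = 2 + 4 = 6$)
$K = 22$ ($K = 6 - \left(-2\right) 8 = 6 - -16 = 6 + 16 = 22$)
$\sqrt{x{\left(1 \right)} + 66} + K C = \sqrt{6 + 66} + 22 \cdot 41 = \sqrt{72} + 902 = 6 \sqrt{2} + 902 = 902 + 6 \sqrt{2}$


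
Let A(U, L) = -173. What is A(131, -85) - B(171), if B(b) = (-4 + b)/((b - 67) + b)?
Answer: -47742/275 ≈ -173.61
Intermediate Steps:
B(b) = (-4 + b)/(-67 + 2*b) (B(b) = (-4 + b)/((-67 + b) + b) = (-4 + b)/(-67 + 2*b))
A(131, -85) - B(171) = -173 - (-4 + 171)/(-67 + 2*171) = -173 - 167/(-67 + 342) = -173 - 167/275 = -47742/275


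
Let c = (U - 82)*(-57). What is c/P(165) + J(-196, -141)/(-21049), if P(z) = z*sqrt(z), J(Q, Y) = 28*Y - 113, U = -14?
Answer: 131/679 + 608*sqrt(165)/3025 ≈ 2.7747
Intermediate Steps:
J(Q, Y) = -113 + 28*Y
P(z) = z**(3/2)
c = 5472 (c = (-14 - 82)*(-57) = -96*(-57) = 5472)
c/P(165) + J(-196, -141)/(-21049) = 5472/(165**(3/2)) + (-113 + 28*(-141))/(-21049) = 5472/((165*sqrt(165))) + (-113 - 3948)*(-1/21049) = 5472*(sqrt(165)/27225) - 4061*(-1/21049) = 608*sqrt(165)/3025 + 131/679 = 131/679 + 608*sqrt(165)/3025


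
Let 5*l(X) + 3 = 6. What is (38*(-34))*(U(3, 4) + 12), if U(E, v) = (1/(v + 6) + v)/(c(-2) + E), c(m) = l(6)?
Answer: -152779/9 ≈ -16975.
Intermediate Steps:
l(X) = ⅗ (l(X) = -⅗ + (⅕)*6 = -⅗ + 6/5 = ⅗)
c(m) = ⅗
U(E, v) = (v + 1/(6 + v))/(⅗ + E) (U(E, v) = (1/(v + 6) + v)/(⅗ + E) = (1/(6 + v) + v)/(⅗ + E) = (v + 1/(6 + v))/(⅗ + E))
(38*(-34))*(U(3, 4) + 12) = (38*(-34))*(5*(1 + 4² + 6*4)/(18 + 3*4 + 30*3 + 5*3*4) + 12) = -1292*(5*(1 + 16 + 24)/(18 + 12 + 90 + 60) + 12) = -1292*(5*41/180 + 12) = -1292*(5*(1/180)*41 + 12) = -1292*(41/36 + 12) = -1292*473/36 = -152779/9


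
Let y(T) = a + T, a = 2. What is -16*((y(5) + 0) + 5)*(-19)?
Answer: 3648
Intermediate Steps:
y(T) = 2 + T
-16*((y(5) + 0) + 5)*(-19) = -16*(((2 + 5) + 0) + 5)*(-19) = -16*((7 + 0) + 5)*(-19) = -16*(7 + 5)*(-19) = -16*12*(-19) = -192*(-19) = 3648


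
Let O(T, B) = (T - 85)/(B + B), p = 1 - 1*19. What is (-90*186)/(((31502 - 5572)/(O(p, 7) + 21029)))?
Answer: -246331611/18151 ≈ -13571.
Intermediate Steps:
p = -18 (p = 1 - 19 = -18)
O(T, B) = (-85 + T)/(2*B) (O(T, B) = (-85 + T)/((2*B)) = (-85 + T)*(1/(2*B)) = (-85 + T)/(2*B))
(-90*186)/(((31502 - 5572)/(O(p, 7) + 21029))) = (-90*186)/(((31502 - 5572)/((½)*(-85 - 18)/7 + 21029))) = -16740/(25930/((½)*(⅐)*(-103) + 21029)) = -16740/(25930/(-103/14 + 21029)) = -16740/(25930/(294303/14)) = -16740/(25930*(14/294303)) = -16740/363020/294303 = -16740*294303/363020 = -246331611/18151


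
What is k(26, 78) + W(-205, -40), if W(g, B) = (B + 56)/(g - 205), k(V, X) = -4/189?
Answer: -2332/38745 ≈ -0.060188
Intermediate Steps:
k(V, X) = -4/189 (k(V, X) = -4*1/189 = -4/189)
W(g, B) = (56 + B)/(-205 + g)
k(26, 78) + W(-205, -40) = -4/189 + (56 - 40)/(-205 - 205) = -4/189 + 16/(-410) = -4/189 - 1/410*16 = -4/189 - 8/205 = -2332/38745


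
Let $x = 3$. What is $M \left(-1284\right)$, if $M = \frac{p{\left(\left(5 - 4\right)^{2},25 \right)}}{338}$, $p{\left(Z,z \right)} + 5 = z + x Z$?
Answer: $- \frac{14766}{169} \approx -87.373$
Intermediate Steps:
$p{\left(Z,z \right)} = -5 + z + 3 Z$ ($p{\left(Z,z \right)} = -5 + \left(z + 3 Z\right) = -5 + z + 3 Z$)
$M = \frac{23}{338}$ ($M = \frac{-5 + 25 + 3 \left(5 - 4\right)^{2}}{338} = \left(-5 + 25 + 3 \cdot 1^{2}\right) \frac{1}{338} = \left(-5 + 25 + 3 \cdot 1\right) \frac{1}{338} = \left(-5 + 25 + 3\right) \frac{1}{338} = 23 \cdot \frac{1}{338} = \frac{23}{338} \approx 0.068047$)
$M \left(-1284\right) = \frac{23}{338} \left(-1284\right) = - \frac{14766}{169}$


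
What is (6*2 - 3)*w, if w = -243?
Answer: -2187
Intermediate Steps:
(6*2 - 3)*w = (6*2 - 3)*(-243) = (12 - 3)*(-243) = 9*(-243) = -2187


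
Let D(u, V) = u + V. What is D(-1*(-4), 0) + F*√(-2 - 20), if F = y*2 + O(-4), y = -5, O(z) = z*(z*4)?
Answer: 4 + 54*I*√22 ≈ 4.0 + 253.28*I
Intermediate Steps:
O(z) = 4*z² (O(z) = z*(4*z) = 4*z²)
F = 54 (F = -5*2 + 4*(-4)² = -10 + 4*16 = -10 + 64 = 54)
D(u, V) = V + u
D(-1*(-4), 0) + F*√(-2 - 20) = (0 - 1*(-4)) + 54*√(-2 - 20) = (0 + 4) + 54*√(-22) = 4 + 54*(I*√22) = 4 + 54*I*√22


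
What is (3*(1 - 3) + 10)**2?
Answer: 16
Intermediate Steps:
(3*(1 - 3) + 10)**2 = (3*(-2) + 10)**2 = (-6 + 10)**2 = 4**2 = 16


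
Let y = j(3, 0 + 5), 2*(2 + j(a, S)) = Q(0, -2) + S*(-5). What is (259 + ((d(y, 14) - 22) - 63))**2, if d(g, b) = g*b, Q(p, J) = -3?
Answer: 2500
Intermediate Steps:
j(a, S) = -7/2 - 5*S/2 (j(a, S) = -2 + (-3 + S*(-5))/2 = -2 + (-3 - 5*S)/2 = -2 + (-3/2 - 5*S/2) = -7/2 - 5*S/2)
y = -16 (y = -7/2 - 5*(0 + 5)/2 = -7/2 - 5/2*5 = -7/2 - 25/2 = -16)
d(g, b) = b*g
(259 + ((d(y, 14) - 22) - 63))**2 = (259 + ((14*(-16) - 22) - 63))**2 = (259 + ((-224 - 22) - 63))**2 = (259 + (-246 - 63))**2 = (259 - 309)**2 = (-50)**2 = 2500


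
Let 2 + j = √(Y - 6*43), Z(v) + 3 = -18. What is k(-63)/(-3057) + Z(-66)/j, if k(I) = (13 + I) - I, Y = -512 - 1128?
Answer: 17278/969069 + 7*I*√1898/634 ≈ 0.017829 + 0.48101*I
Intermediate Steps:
Y = -1640
k(I) = 13
Z(v) = -21 (Z(v) = -3 - 18 = -21)
j = -2 + I*√1898 (j = -2 + √(-1640 - 6*43) = -2 + √(-1640 - 258) = -2 + √(-1898) = -2 + I*√1898 ≈ -2.0 + 43.566*I)
k(-63)/(-3057) + Z(-66)/j = 13/(-3057) - 21/(-2 + I*√1898) = 13*(-1/3057) - 21/(-2 + I*√1898) = -13/3057 - 21/(-2 + I*√1898)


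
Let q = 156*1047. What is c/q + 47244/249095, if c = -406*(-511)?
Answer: 29697600139/20342592270 ≈ 1.4599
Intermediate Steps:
q = 163332
c = 207466
c/q + 47244/249095 = 207466/163332 + 47244/249095 = 207466*(1/163332) + 47244*(1/249095) = 103733/81666 + 47244/249095 = 29697600139/20342592270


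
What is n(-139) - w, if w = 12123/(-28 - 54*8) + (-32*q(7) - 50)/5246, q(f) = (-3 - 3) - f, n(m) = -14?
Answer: 242989/19780 ≈ 12.285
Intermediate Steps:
q(f) = -6 - f
w = -519909/19780 (w = 12123/(-28 - 54*8) + (-32*(-6 - 1*7) - 50)/5246 = 12123/(-28 - 432) + (-32*(-6 - 7) - 50)*(1/5246) = 12123/(-460) + (-32*(-13) - 50)*(1/5246) = 12123*(-1/460) + (416 - 50)*(1/5246) = -12123/460 + 366*(1/5246) = -12123/460 + 3/43 = -519909/19780 ≈ -26.285)
n(-139) - w = -14 - 1*(-519909/19780) = -14 + 519909/19780 = 242989/19780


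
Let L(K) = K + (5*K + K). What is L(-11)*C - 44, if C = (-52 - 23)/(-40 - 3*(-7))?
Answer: -6611/19 ≈ -347.95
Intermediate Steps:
C = 75/19 (C = -75/(-40 + 21) = -75/(-19) = -75*(-1/19) = 75/19 ≈ 3.9474)
L(K) = 7*K (L(K) = K + 6*K = 7*K)
L(-11)*C - 44 = (7*(-11))*(75/19) - 44 = -77*75/19 - 44 = -5775/19 - 44 = -6611/19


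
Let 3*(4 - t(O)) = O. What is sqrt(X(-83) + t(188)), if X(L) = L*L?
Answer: sqrt(61473)/3 ≈ 82.646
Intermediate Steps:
t(O) = 4 - O/3
X(L) = L**2
sqrt(X(-83) + t(188)) = sqrt((-83)**2 + (4 - 1/3*188)) = sqrt(6889 + (4 - 188/3)) = sqrt(6889 - 176/3) = sqrt(20491/3) = sqrt(61473)/3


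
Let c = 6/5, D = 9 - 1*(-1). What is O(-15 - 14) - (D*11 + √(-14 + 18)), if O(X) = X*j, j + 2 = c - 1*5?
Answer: 281/5 ≈ 56.200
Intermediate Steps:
D = 10 (D = 9 + 1 = 10)
c = 6/5 (c = 6*(⅕) = 6/5 ≈ 1.2000)
j = -29/5 (j = -2 + (6/5 - 1*5) = -2 + (6/5 - 5) = -2 - 19/5 = -29/5 ≈ -5.8000)
O(X) = -29*X/5 (O(X) = X*(-29/5) = -29*X/5)
O(-15 - 14) - (D*11 + √(-14 + 18)) = -29*(-15 - 14)/5 - (10*11 + √(-14 + 18)) = -29/5*(-29) - (110 + √4) = 841/5 - (110 + 2) = 841/5 - 1*112 = 841/5 - 112 = 281/5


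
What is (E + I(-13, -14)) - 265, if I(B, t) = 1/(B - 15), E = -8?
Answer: -7645/28 ≈ -273.04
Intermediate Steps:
I(B, t) = 1/(-15 + B)
(E + I(-13, -14)) - 265 = (-8 + 1/(-15 - 13)) - 265 = (-8 + 1/(-28)) - 265 = (-8 - 1/28) - 265 = -225/28 - 265 = -7645/28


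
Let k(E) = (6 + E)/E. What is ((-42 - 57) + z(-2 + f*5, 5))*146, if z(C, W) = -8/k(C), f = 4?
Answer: -15330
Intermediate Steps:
k(E) = (6 + E)/E
z(C, W) = -8*C/(6 + C)
((-42 - 57) + z(-2 + f*5, 5))*146 = ((-42 - 57) - 8*(-2 + 4*5)/(6 + (-2 + 4*5)))*146 = (-99 - 8*(-2 + 20)/(6 + (-2 + 20)))*146 = (-99 - 8*18/(6 + 18))*146 = (-99 - 8*18/24)*146 = (-99 - 8*18*1/24)*146 = (-99 - 6)*146 = -105*146 = -15330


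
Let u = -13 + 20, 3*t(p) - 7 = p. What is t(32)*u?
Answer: 91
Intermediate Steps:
t(p) = 7/3 + p/3
u = 7
t(32)*u = (7/3 + (⅓)*32)*7 = (7/3 + 32/3)*7 = 13*7 = 91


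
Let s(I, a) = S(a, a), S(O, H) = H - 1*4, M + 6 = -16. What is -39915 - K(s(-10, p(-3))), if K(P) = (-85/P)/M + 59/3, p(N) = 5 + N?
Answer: -5271121/132 ≈ -39933.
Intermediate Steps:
M = -22 (M = -6 - 16 = -22)
S(O, H) = -4 + H (S(O, H) = H - 4 = -4 + H)
s(I, a) = -4 + a
K(P) = 59/3 + 85/(22*P) (K(P) = -85/P/(-22) + 59/3 = -85/P*(-1/22) + 59*(⅓) = 85/(22*P) + 59/3 = 59/3 + 85/(22*P))
-39915 - K(s(-10, p(-3))) = -39915 - (255 + 1298*(-4 + (5 - 3)))/(66*(-4 + (5 - 3))) = -39915 - (255 + 1298*(-4 + 2))/(66*(-4 + 2)) = -39915 - (255 + 1298*(-2))/(66*(-2)) = -39915 - (-1)*(255 - 2596)/(66*2) = -39915 - (-1)*(-2341)/(66*2) = -39915 - 1*2341/132 = -39915 - 2341/132 = -5271121/132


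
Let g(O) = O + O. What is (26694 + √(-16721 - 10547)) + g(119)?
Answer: 26932 + 2*I*√6817 ≈ 26932.0 + 165.13*I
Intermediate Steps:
g(O) = 2*O
(26694 + √(-16721 - 10547)) + g(119) = (26694 + √(-16721 - 10547)) + 2*119 = (26694 + √(-27268)) + 238 = (26694 + 2*I*√6817) + 238 = 26932 + 2*I*√6817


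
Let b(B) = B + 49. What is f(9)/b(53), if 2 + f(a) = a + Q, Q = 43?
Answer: 25/51 ≈ 0.49020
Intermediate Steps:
b(B) = 49 + B
f(a) = 41 + a (f(a) = -2 + (a + 43) = -2 + (43 + a) = 41 + a)
f(9)/b(53) = (41 + 9)/(49 + 53) = 50/102 = 50*(1/102) = 25/51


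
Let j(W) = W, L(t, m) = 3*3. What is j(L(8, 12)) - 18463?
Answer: -18454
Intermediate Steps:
L(t, m) = 9
j(L(8, 12)) - 18463 = 9 - 18463 = -18454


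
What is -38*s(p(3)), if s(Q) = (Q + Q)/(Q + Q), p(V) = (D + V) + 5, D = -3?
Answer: -38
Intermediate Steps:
p(V) = 2 + V (p(V) = (-3 + V) + 5 = 2 + V)
s(Q) = 1 (s(Q) = (2*Q)/((2*Q)) = (2*Q)*(1/(2*Q)) = 1)
-38*s(p(3)) = -38*1 = -38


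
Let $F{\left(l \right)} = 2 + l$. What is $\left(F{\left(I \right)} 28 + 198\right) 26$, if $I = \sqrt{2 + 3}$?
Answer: $6604 + 728 \sqrt{5} \approx 8231.9$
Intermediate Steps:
$I = \sqrt{5} \approx 2.2361$
$\left(F{\left(I \right)} 28 + 198\right) 26 = \left(\left(2 + \sqrt{5}\right) 28 + 198\right) 26 = \left(\left(56 + 28 \sqrt{5}\right) + 198\right) 26 = \left(254 + 28 \sqrt{5}\right) 26 = 6604 + 728 \sqrt{5}$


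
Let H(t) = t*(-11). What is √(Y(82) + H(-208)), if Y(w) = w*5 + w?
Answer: 2*√695 ≈ 52.726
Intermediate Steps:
H(t) = -11*t
Y(w) = 6*w (Y(w) = 5*w + w = 6*w)
√(Y(82) + H(-208)) = √(6*82 - 11*(-208)) = √(492 + 2288) = √2780 = 2*√695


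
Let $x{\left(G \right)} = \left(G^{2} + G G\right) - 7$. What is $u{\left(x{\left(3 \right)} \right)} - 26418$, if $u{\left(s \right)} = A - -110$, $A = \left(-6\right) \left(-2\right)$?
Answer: $-26296$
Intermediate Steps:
$A = 12$
$x{\left(G \right)} = -7 + 2 G^{2}$ ($x{\left(G \right)} = \left(G^{2} + G^{2}\right) - 7 = 2 G^{2} - 7 = -7 + 2 G^{2}$)
$u{\left(s \right)} = 122$ ($u{\left(s \right)} = 12 - -110 = 12 + 110 = 122$)
$u{\left(x{\left(3 \right)} \right)} - 26418 = 122 - 26418 = -26296$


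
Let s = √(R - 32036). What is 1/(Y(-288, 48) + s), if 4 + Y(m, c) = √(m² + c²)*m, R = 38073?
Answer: -1/(4 - √6037 + 13824*√37) ≈ -1.1903e-5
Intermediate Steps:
Y(m, c) = -4 + m*√(c² + m²) (Y(m, c) = -4 + √(m² + c²)*m = -4 + √(c² + m²)*m = -4 + m*√(c² + m²))
s = √6037 (s = √(38073 - 32036) = √6037 ≈ 77.698)
1/(Y(-288, 48) + s) = 1/((-4 - 288*√(48² + (-288)²)) + √6037) = 1/((-4 - 288*√(2304 + 82944)) + √6037) = 1/((-4 - 13824*√37) + √6037) = 1/(-4 + √6037 - 13824*√37)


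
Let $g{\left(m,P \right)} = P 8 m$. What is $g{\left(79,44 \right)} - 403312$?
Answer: $-375504$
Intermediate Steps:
$g{\left(m,P \right)} = 8 P m$
$g{\left(79,44 \right)} - 403312 = 8 \cdot 44 \cdot 79 - 403312 = 27808 - 403312 = -375504$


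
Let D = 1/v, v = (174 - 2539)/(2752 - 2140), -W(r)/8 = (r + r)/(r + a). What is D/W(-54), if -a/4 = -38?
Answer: -833/28380 ≈ -0.029352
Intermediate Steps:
a = 152 (a = -4*(-38) = 152)
W(r) = -16*r/(152 + r) (W(r) = -8*(r + r)/(r + 152) = -8*2*r/(152 + r) = -16*r/(152 + r))
v = -2365/612 ≈ -3.8644
D = -612/2365 (D = 1/(-2365/612) = -612/2365 ≈ -0.25877)
D/W(-54) = -612/(2365*((-16*(-54)/(152 - 54)))) = -612/(2365*((-16*(-54)/98))) = -612/(2365*((-16*(-54)*1/98))) = -612/(2365*432/49) = -612/2365*49/432 = -833/28380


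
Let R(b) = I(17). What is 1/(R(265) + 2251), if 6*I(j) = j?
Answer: 6/13523 ≈ 0.00044369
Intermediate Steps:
I(j) = j/6
R(b) = 17/6 (R(b) = (⅙)*17 = 17/6)
1/(R(265) + 2251) = 1/(17/6 + 2251) = 1/(13523/6) = 6/13523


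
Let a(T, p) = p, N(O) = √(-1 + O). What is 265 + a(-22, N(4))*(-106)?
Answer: 265 - 106*√3 ≈ 81.403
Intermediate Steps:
265 + a(-22, N(4))*(-106) = 265 + √(-1 + 4)*(-106) = 265 + √3*(-106) = 265 - 106*√3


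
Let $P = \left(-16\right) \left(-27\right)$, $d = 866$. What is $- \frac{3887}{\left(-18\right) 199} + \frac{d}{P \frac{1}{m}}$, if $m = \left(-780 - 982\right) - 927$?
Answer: $- \frac{231656419}{42984} \approx -5389.4$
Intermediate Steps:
$P = 432$
$m = -2689$ ($m = -1762 - 927 = -2689$)
$- \frac{3887}{\left(-18\right) 199} + \frac{d}{P \frac{1}{m}} = - \frac{3887}{\left(-18\right) 199} + \frac{866}{432 \frac{1}{-2689}} = - \frac{3887}{-3582} + \frac{866}{432 \left(- \frac{1}{2689}\right)} = \left(-3887\right) \left(- \frac{1}{3582}\right) + \frac{866}{- \frac{432}{2689}} = \frac{3887}{3582} + 866 \left(- \frac{2689}{432}\right) = \frac{3887}{3582} - \frac{1164337}{216} = - \frac{231656419}{42984}$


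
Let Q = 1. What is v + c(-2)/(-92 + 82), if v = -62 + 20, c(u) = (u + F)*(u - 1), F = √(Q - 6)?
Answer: -213/5 + 3*I*√5/10 ≈ -42.6 + 0.67082*I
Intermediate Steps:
F = I*√5 (F = √(1 - 6) = √(-5) = I*√5 ≈ 2.2361*I)
c(u) = (-1 + u)*(u + I*√5) (c(u) = (u + I*√5)*(u - 1) = (u + I*√5)*(-1 + u) = (-1 + u)*(u + I*√5))
v = -42
v + c(-2)/(-92 + 82) = -42 + ((-2)² - 1*(-2) - I*√5 + I*(-2)*√5)/(-92 + 82) = -42 + (4 + 2 - I*√5 - 2*I*√5)/(-10) = -42 - (6 - 3*I*√5)/10 = -42 + (-⅗ + 3*I*√5/10) = -213/5 + 3*I*√5/10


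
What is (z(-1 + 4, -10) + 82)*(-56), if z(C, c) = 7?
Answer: -4984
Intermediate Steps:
(z(-1 + 4, -10) + 82)*(-56) = (7 + 82)*(-56) = 89*(-56) = -4984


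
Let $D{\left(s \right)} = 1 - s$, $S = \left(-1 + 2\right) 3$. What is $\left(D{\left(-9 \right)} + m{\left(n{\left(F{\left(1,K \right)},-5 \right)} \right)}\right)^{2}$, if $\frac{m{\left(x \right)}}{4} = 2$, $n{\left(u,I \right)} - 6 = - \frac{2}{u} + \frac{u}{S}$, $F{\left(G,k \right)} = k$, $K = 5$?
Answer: $324$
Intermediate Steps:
$S = 3$ ($S = 1 \cdot 3 = 3$)
$n{\left(u,I \right)} = 6 - \frac{2}{u} + \frac{u}{3}$ ($n{\left(u,I \right)} = 6 + \left(- \frac{2}{u} + \frac{u}{3}\right) = 6 - \frac{2}{u} + \frac{u}{3}$)
$m{\left(x \right)} = 8$ ($m{\left(x \right)} = 4 \cdot 2 = 8$)
$\left(D{\left(-9 \right)} + m{\left(n{\left(F{\left(1,K \right)},-5 \right)} \right)}\right)^{2} = \left(\left(1 - -9\right) + 8\right)^{2} = \left(\left(1 + 9\right) + 8\right)^{2} = \left(10 + 8\right)^{2} = 18^{2} = 324$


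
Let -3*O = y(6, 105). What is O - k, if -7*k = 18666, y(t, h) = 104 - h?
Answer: 56005/21 ≈ 2666.9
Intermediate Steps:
O = 1/3 (O = -(104 - 1*105)/3 = -(104 - 105)/3 = -1/3*(-1) = 1/3 ≈ 0.33333)
k = -18666/7 (k = -1/7*18666 = -18666/7 ≈ -2666.6)
O - k = 1/3 - 1*(-18666/7) = 1/3 + 18666/7 = 56005/21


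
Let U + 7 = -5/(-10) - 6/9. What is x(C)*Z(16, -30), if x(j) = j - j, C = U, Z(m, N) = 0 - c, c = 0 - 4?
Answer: 0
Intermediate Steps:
c = -4
Z(m, N) = 4 (Z(m, N) = 0 - 1*(-4) = 0 + 4 = 4)
U = -43/6 (U = -7 + (-5/(-10) - 6/9) = -7 + (-5*(-⅒) - 6*⅑) = -7 + (½ - ⅔) = -7 - ⅙ = -43/6 ≈ -7.1667)
C = -43/6 ≈ -7.1667
x(j) = 0
x(C)*Z(16, -30) = 0*4 = 0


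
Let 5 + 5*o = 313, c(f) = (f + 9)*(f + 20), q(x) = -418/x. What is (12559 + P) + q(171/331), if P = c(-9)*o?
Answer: 105749/9 ≈ 11750.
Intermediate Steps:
c(f) = (9 + f)*(20 + f)
o = 308/5 (o = -1 + (1/5)*313 = -1 + 313/5 = 308/5 ≈ 61.600)
P = 0 (P = (180 + (-9)**2 + 29*(-9))*(308/5) = (180 + 81 - 261)*(308/5) = 0*(308/5) = 0)
(12559 + P) + q(171/331) = (12559 + 0) - 418/(171/331) = 12559 - 418/(171*(1/331)) = 12559 - 418/171/331 = 12559 - 418*331/171 = 12559 - 7282/9 = 105749/9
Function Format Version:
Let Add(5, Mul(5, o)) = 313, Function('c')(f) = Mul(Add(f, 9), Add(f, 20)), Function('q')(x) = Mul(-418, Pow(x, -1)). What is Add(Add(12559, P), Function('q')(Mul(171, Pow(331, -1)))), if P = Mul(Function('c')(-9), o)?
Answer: Rational(105749, 9) ≈ 11750.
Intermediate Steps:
Function('c')(f) = Mul(Add(9, f), Add(20, f))
o = Rational(308, 5) (o = Add(-1, Mul(Rational(1, 5), 313)) = Add(-1, Rational(313, 5)) = Rational(308, 5) ≈ 61.600)
P = 0 (P = Mul(Add(180, Pow(-9, 2), Mul(29, -9)), Rational(308, 5)) = Mul(Add(180, 81, -261), Rational(308, 5)) = Mul(0, Rational(308, 5)) = 0)
Add(Add(12559, P), Function('q')(Mul(171, Pow(331, -1)))) = Add(Add(12559, 0), Mul(-418, Pow(Mul(171, Pow(331, -1)), -1))) = Add(12559, Mul(-418, Pow(Mul(171, Rational(1, 331)), -1))) = Add(12559, Mul(-418, Pow(Rational(171, 331), -1))) = Add(12559, Mul(-418, Rational(331, 171))) = Add(12559, Rational(-7282, 9)) = Rational(105749, 9)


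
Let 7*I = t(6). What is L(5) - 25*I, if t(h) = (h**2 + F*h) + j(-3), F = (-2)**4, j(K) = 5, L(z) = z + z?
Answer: -3355/7 ≈ -479.29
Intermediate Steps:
L(z) = 2*z
F = 16
t(h) = 5 + h**2 + 16*h (t(h) = (h**2 + 16*h) + 5 = 5 + h**2 + 16*h)
I = 137/7 (I = (5 + 6**2 + 16*6)/7 = (5 + 36 + 96)/7 = (1/7)*137 = 137/7 ≈ 19.571)
L(5) - 25*I = 2*5 - 25*137/7 = 10 - 3425/7 = -3355/7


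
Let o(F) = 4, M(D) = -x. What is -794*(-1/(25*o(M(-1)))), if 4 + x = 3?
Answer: 397/50 ≈ 7.9400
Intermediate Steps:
x = -1 (x = -4 + 3 = -1)
M(D) = 1 (M(D) = -1*(-1) = 1)
-794*(-1/(25*o(M(-1)))) = -794/((4*5)*(-5)) = -794/(20*(-5)) = -794/(-100) = -794*(-1/100) = 397/50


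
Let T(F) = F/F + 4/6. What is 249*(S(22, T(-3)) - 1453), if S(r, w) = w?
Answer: -361382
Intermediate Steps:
T(F) = 5/3 (T(F) = 1 + 4*(⅙) = 1 + ⅔ = 5/3)
249*(S(22, T(-3)) - 1453) = 249*(5/3 - 1453) = 249*(-4354/3) = -361382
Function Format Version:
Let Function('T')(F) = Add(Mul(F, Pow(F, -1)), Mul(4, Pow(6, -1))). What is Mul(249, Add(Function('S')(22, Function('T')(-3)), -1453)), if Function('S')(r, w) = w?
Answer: -361382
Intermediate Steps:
Function('T')(F) = Rational(5, 3) (Function('T')(F) = Add(1, Mul(4, Rational(1, 6))) = Add(1, Rational(2, 3)) = Rational(5, 3))
Mul(249, Add(Function('S')(22, Function('T')(-3)), -1453)) = Mul(249, Add(Rational(5, 3), -1453)) = Mul(249, Rational(-4354, 3)) = -361382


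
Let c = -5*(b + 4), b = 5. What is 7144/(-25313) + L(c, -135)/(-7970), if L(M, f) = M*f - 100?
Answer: -41636571/40348922 ≈ -1.0319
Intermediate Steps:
c = -45 (c = -5*(5 + 4) = -5*9 = -45)
L(M, f) = -100 + M*f
7144/(-25313) + L(c, -135)/(-7970) = 7144/(-25313) + (-100 - 45*(-135))/(-7970) = 7144*(-1/25313) + (-100 + 6075)*(-1/7970) = -7144/25313 + 5975*(-1/7970) = -7144/25313 - 1195/1594 = -41636571/40348922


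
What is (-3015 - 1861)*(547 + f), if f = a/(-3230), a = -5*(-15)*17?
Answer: -50639698/19 ≈ -2.6652e+6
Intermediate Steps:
a = 1275 (a = 75*17 = 1275)
f = -15/38 (f = 1275/(-3230) = 1275*(-1/3230) = -15/38 ≈ -0.39474)
(-3015 - 1861)*(547 + f) = (-3015 - 1861)*(547 - 15/38) = -4876*20771/38 = -50639698/19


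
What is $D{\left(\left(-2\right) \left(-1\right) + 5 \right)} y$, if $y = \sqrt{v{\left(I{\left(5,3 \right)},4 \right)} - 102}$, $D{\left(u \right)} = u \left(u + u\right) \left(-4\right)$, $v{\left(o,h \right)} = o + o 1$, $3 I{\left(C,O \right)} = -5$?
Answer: $- \frac{784 i \sqrt{237}}{3} \approx - 4023.2 i$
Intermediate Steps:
$I{\left(C,O \right)} = - \frac{5}{3}$ ($I{\left(C,O \right)} = \frac{1}{3} \left(-5\right) = - \frac{5}{3}$)
$v{\left(o,h \right)} = 2 o$ ($v{\left(o,h \right)} = o + o = 2 o$)
$D{\left(u \right)} = - 8 u^{2}$ ($D{\left(u \right)} = u 2 u \left(-4\right) = 2 u^{2} \left(-4\right) = - 8 u^{2}$)
$y = \frac{2 i \sqrt{237}}{3}$ ($y = \sqrt{2 \left(- \frac{5}{3}\right) - 102} = \sqrt{- \frac{10}{3} - 102} = \sqrt{- \frac{316}{3}} = \frac{2 i \sqrt{237}}{3} \approx 10.263 i$)
$D{\left(\left(-2\right) \left(-1\right) + 5 \right)} y = - 8 \left(\left(-2\right) \left(-1\right) + 5\right)^{2} \frac{2 i \sqrt{237}}{3} = - 8 \left(2 + 5\right)^{2} \frac{2 i \sqrt{237}}{3} = - 8 \cdot 7^{2} \frac{2 i \sqrt{237}}{3} = \left(-8\right) 49 \frac{2 i \sqrt{237}}{3} = - 392 \frac{2 i \sqrt{237}}{3} = - \frac{784 i \sqrt{237}}{3}$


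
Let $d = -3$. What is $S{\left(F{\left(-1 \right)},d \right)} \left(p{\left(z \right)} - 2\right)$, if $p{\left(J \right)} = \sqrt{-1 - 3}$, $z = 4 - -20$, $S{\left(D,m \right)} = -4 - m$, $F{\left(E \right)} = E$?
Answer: $2 - 2 i \approx 2.0 - 2.0 i$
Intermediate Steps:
$z = 24$ ($z = 4 + 20 = 24$)
$p{\left(J \right)} = 2 i$ ($p{\left(J \right)} = \sqrt{-4} = 2 i$)
$S{\left(F{\left(-1 \right)},d \right)} \left(p{\left(z \right)} - 2\right) = \left(-4 - -3\right) \left(2 i - 2\right) = \left(-4 + 3\right) \left(-2 + 2 i\right) = - (-2 + 2 i) = 2 - 2 i$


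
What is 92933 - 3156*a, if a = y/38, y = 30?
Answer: 1718387/19 ≈ 90441.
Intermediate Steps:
a = 15/19 (a = 30/38 = 30*(1/38) = 15/19 ≈ 0.78947)
92933 - 3156*a = 92933 - 3156*15/19 = 92933 - 47340/19 = 1718387/19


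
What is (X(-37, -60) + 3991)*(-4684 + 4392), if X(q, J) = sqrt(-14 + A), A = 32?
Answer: -1165372 - 876*sqrt(2) ≈ -1.1666e+6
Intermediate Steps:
X(q, J) = 3*sqrt(2) (X(q, J) = sqrt(-14 + 32) = sqrt(18) = 3*sqrt(2))
(X(-37, -60) + 3991)*(-4684 + 4392) = (3*sqrt(2) + 3991)*(-4684 + 4392) = (3991 + 3*sqrt(2))*(-292) = -1165372 - 876*sqrt(2)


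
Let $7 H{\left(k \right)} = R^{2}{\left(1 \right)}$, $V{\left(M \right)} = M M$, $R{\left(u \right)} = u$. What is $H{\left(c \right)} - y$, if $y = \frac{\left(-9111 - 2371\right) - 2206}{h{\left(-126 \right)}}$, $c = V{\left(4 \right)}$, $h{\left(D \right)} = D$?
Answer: $- \frac{6835}{63} \approx -108.49$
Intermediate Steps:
$V{\left(M \right)} = M^{2}$
$c = 16$ ($c = 4^{2} = 16$)
$H{\left(k \right)} = \frac{1}{7}$ ($H{\left(k \right)} = \frac{1^{2}}{7} = \frac{1}{7} \cdot 1 = \frac{1}{7}$)
$y = \frac{6844}{63}$ ($y = \frac{\left(-9111 - 2371\right) - 2206}{-126} = \left(-11482 - 2206\right) \left(- \frac{1}{126}\right) = \left(-13688\right) \left(- \frac{1}{126}\right) = \frac{6844}{63} \approx 108.63$)
$H{\left(c \right)} - y = \frac{1}{7} - \frac{6844}{63} = - \frac{6835}{63}$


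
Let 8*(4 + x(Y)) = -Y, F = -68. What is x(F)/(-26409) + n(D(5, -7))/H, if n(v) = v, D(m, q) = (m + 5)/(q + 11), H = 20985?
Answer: -1894/36946191 ≈ -5.1264e-5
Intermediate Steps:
D(m, q) = (5 + m)/(11 + q)
x(Y) = -4 - Y/8 (x(Y) = -4 + (-Y)/8 = -4 - Y/8)
x(F)/(-26409) + n(D(5, -7))/H = (-4 - ⅛*(-68))/(-26409) + ((5 + 5)/(11 - 7))/20985 = (-4 + 17/2)*(-1/26409) + (10/4)*(1/20985) = (9/2)*(-1/26409) + ((¼)*10)*(1/20985) = -3/17606 + (5/2)*(1/20985) = -3/17606 + 1/8394 = -1894/36946191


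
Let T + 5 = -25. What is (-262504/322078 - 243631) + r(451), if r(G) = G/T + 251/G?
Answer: -530870591709299/2178857670 ≈ -2.4365e+5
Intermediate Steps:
T = -30 (T = -5 - 25 = -30)
r(G) = 251/G - G/30 (r(G) = G/(-30) + 251/G = G*(-1/30) + 251/G = -G/30 + 251/G = 251/G - G/30)
(-262504/322078 - 243631) + r(451) = (-262504/322078 - 243631) + (251/451 - 1/30*451) = (-262504*1/322078 - 243631) + (251*(1/451) - 451/30) = (-131252/161039 - 243631) + (251/451 - 451/30) = -39234223861/161039 - 195871/13530 = -530870591709299/2178857670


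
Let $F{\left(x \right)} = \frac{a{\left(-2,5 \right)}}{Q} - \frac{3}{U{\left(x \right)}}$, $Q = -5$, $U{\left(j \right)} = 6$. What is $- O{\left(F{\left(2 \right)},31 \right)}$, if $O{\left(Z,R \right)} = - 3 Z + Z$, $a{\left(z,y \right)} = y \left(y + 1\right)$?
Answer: $-13$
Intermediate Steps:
$a{\left(z,y \right)} = y \left(1 + y\right)$
$F{\left(x \right)} = - \frac{13}{2}$ ($F{\left(x \right)} = \frac{5 \left(1 + 5\right)}{-5} - \frac{3}{6} = 5 \cdot 6 \left(- \frac{1}{5}\right) - \frac{1}{2} = 30 \left(- \frac{1}{5}\right) - \frac{1}{2} = -6 - \frac{1}{2} = - \frac{13}{2}$)
$O{\left(Z,R \right)} = - 2 Z$
$- O{\left(F{\left(2 \right)},31 \right)} = - \frac{\left(-2\right) \left(-13\right)}{2} = \left(-1\right) 13 = -13$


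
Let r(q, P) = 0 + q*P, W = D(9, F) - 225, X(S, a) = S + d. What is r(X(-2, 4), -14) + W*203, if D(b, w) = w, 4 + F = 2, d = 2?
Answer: -46081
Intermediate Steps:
F = -2 (F = -4 + 2 = -2)
X(S, a) = 2 + S (X(S, a) = S + 2 = 2 + S)
W = -227 (W = -2 - 225 = -227)
r(q, P) = P*q (r(q, P) = 0 + P*q = P*q)
r(X(-2, 4), -14) + W*203 = -14*(2 - 2) - 227*203 = -14*0 - 46081 = 0 - 46081 = -46081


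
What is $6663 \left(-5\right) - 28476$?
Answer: $-61791$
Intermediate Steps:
$6663 \left(-5\right) - 28476 = -33315 - 28476 = -61791$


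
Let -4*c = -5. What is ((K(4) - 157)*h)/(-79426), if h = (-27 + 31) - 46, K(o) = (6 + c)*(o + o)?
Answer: -2079/39713 ≈ -0.052351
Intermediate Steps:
c = 5/4 (c = -1/4*(-5) = 5/4 ≈ 1.2500)
K(o) = 29*o/2 (K(o) = (6 + 5/4)*(o + o) = 29*(2*o)/4 = 29*o/2)
h = -42 (h = 4 - 46 = -42)
((K(4) - 157)*h)/(-79426) = (((29/2)*4 - 157)*(-42))/(-79426) = ((58 - 157)*(-42))*(-1/79426) = -99*(-42)*(-1/79426) = 4158*(-1/79426) = -2079/39713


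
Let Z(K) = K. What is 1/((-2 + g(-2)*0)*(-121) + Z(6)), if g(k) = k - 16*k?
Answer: 1/248 ≈ 0.0040323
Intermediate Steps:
g(k) = -15*k (g(k) = k - 16*k = -15*k)
1/((-2 + g(-2)*0)*(-121) + Z(6)) = 1/((-2 - 15*(-2)*0)*(-121) + 6) = 1/((-2 + 30*0)*(-121) + 6) = 1/((-2 + 0)*(-121) + 6) = 1/(-2*(-121) + 6) = 1/(242 + 6) = 1/248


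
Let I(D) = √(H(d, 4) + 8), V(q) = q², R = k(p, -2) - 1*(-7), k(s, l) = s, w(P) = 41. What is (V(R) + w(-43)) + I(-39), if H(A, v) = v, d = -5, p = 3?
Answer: 141 + 2*√3 ≈ 144.46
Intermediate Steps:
R = 10 (R = 3 - 1*(-7) = 3 + 7 = 10)
I(D) = 2*√3 (I(D) = √(4 + 8) = √12 = 2*√3)
(V(R) + w(-43)) + I(-39) = (10² + 41) + 2*√3 = (100 + 41) + 2*√3 = 141 + 2*√3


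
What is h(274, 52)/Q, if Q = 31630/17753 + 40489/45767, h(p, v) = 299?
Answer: 242937963749/2166411427 ≈ 112.14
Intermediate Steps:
Q = 2166411427/812501551 (Q = 31630*(1/17753) + 40489*(1/45767) = 31630/17753 + 40489/45767 = 2166411427/812501551 ≈ 2.6663)
h(274, 52)/Q = 299/(2166411427/812501551) = 299*(812501551/2166411427) = 242937963749/2166411427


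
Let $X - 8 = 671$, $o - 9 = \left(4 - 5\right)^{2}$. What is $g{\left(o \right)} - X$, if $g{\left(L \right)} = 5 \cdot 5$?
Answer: $-654$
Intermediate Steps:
$o = 10$ ($o = 9 + \left(4 - 5\right)^{2} = 9 + \left(-1\right)^{2} = 9 + 1 = 10$)
$X = 679$ ($X = 8 + 671 = 679$)
$g{\left(L \right)} = 25$
$g{\left(o \right)} - X = 25 - 679 = -654$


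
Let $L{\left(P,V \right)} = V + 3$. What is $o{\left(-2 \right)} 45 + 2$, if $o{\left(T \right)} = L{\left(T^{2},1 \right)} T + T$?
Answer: $-448$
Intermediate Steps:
$L{\left(P,V \right)} = 3 + V$
$o{\left(T \right)} = 5 T$ ($o{\left(T \right)} = \left(3 + 1\right) T + T = 4 T + T = 5 T$)
$o{\left(-2 \right)} 45 + 2 = 5 \left(-2\right) 45 + 2 = \left(-10\right) 45 + 2 = -450 + 2 = -448$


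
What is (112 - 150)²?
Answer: 1444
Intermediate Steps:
(112 - 150)² = (-38)² = 1444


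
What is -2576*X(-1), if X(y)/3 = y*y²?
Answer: 7728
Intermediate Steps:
X(y) = 3*y³ (X(y) = 3*(y*y²) = 3*y³)
-2576*X(-1) = -7728*(-1)³ = -7728*(-1) = -2576*(-3) = 7728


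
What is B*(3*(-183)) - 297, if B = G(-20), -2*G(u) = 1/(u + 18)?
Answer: -1737/4 ≈ -434.25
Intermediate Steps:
G(u) = -1/(2*(18 + u)) (G(u) = -1/(2*(u + 18)) = -1/(2*(18 + u)))
B = ¼ (B = -1/(36 + 2*(-20)) = -1/(36 - 40) = -1/(-4) = -1*(-¼) = ¼ ≈ 0.25000)
B*(3*(-183)) - 297 = (3*(-183))/4 - 297 = (¼)*(-549) - 297 = -549/4 - 297 = -1737/4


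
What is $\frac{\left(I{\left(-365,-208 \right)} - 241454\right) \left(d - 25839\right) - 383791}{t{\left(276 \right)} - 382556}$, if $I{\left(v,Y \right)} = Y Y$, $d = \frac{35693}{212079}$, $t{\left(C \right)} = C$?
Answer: $- \frac{155139250342033}{11581937160} \approx -13395.0$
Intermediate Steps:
$d = \frac{5099}{30297}$ ($d = 35693 \cdot \frac{1}{212079} = \frac{5099}{30297} \approx 0.1683$)
$I{\left(v,Y \right)} = Y^{2}$
$\frac{\left(I{\left(-365,-208 \right)} - 241454\right) \left(d - 25839\right) - 383791}{t{\left(276 \right)} - 382556} = \frac{\left(\left(-208\right)^{2} - 241454\right) \left(\frac{5099}{30297} - 25839\right) - 383791}{276 - 382556} = \frac{\left(43264 - 241454\right) \left(- \frac{782839084}{30297}\right) - 383791}{-382280} = \left(\left(-198190\right) \left(- \frac{782839084}{30297}\right) - 383791\right) \left(- \frac{1}{382280}\right) = \left(\frac{155150878057960}{30297} - 383791\right) \left(- \frac{1}{382280}\right) = \frac{155139250342033}{30297} \left(- \frac{1}{382280}\right) = - \frac{155139250342033}{11581937160}$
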